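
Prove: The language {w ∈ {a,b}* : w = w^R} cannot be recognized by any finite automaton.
Assume for contradiction that L is regular, and let p ≥ 1 be the pumping length given by the pumping lemma.
Choose s = a^p b a^p. Then s ∈ L (it reads the same in both directions) and |s| = 2p + 1 ≥ p.
By the pumping lemma, s = xyz for some x, y, z with |xy| ≤ p, |y| ≥ 1, and xy^i z ∈ L for every i ≥ 0.
Since |xy| ≤ p and the first p symbols of s are all a's, y = a^k for some k with 1 ≤ k ≤ p.

Take i = 2: xy²z = a^(p + k) b a^p.
Its reversal is a^p b a^(p + k). These differ because the block of a's before the unique b has length p + k in one and p in the other, and p + k ≠ p since k ≥ 1. So xy²z is not a palindrome, i.e. xy²z ∉ L.

This contradicts the pumping lemma, which requires xy^i z ∈ L for all i ≥ 0.
Hence L = {w ∈ {a,b}* : w = w^R} is not regular. ∎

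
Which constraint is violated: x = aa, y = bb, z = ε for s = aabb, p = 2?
Violated: |xy| ≤ p

The decomposition x = aa, y = bb, z = ε for s = aabb with p = 2
violates the constraint: |xy| ≤ p

|xy| = |aabb| = 4 > 2 = p. The decomposition puts too many characters in xy.

Pumping lemma constraints:
1. xyz = s (decomposition is valid)
2. |xy| ≤ p
3. |y| > 0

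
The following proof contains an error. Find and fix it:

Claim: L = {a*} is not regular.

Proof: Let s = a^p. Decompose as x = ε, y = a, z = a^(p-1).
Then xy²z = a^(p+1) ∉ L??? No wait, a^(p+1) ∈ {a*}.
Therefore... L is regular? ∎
Error: The proof attempts to show a*  is not regular, but a* IS regular!

Correction: a* is a regular language (recognized by a simple DFA with one accepting state and self-loop on 'a'). The pumping lemma can only prove non-regularity, not regularity. For regular languages, pumping always works.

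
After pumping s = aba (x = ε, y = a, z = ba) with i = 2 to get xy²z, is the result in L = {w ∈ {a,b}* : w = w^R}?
No

xy²z = ε · aa · ba = aaba.
aaba reversed is abaa ≠ aaba, so it is not a palindrome and is not in L.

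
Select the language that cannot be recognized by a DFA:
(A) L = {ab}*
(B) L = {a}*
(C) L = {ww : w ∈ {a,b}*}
(C) {ww : w ∈ {a,b}*}

(C) L = {ww : w ∈ {a,b}*} is NOT regular.

The pumping lemma can be used to prove this:
After pumping, the two halves no longer match

The other languages are regular because they can be recognized by finite automata.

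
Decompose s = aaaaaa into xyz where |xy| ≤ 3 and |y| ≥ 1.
x = '', y = 'aaa', z = 'aaa'

For s = aaaaaa and p = 3, one valid decomposition is:
- x = '' (length 0)
- y = 'aaa' (length 3)
- z = 'aaa' (length 3)

Verification:
- xyz = '' + 'aaa' + 'aaa' = aaaaaa ✓
- |xy| = 3 ≤ 3 ✓
- |y| = 3 > 0 ✓

All pumping lemma constraints are satisfied.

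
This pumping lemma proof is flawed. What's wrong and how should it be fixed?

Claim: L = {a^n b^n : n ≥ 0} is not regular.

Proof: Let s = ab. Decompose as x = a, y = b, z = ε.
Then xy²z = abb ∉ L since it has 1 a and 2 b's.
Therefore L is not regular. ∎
Error: The string s = ab might be shorter than the pumping length p.

Correction: Choose s = a^p b^p to ensure |s| ≥ p. Also, the decomposition is wrong: with |xy| ≤ p, y cannot include b's when s starts with p a's.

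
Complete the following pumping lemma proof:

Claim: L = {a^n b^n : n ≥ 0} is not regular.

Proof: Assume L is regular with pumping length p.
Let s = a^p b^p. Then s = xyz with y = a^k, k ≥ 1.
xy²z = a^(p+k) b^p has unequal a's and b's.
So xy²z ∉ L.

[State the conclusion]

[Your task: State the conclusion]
This contradicts the pumping lemma for regular languages,
which guarantees xy^i z ∈ L for all i ≥ 0.

Since our assumption that L is regular leads to a contradiction,
we conclude that L = {a^n b^n : n ≥ 0} is NOT regular. ∎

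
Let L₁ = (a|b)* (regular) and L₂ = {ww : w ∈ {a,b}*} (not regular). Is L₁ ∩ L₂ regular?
No — L₁ ∩ L₂ is not regular.

(a|b)* is all strings over {a,b}, so L₁ ∩ L₂ = {ww : w ∈ {a,b}*} = L₂ itself, which is not regular (pump s = a^p b a^p b).

Note that the bare facts "L₁ regular, L₂ non-regular" do not settle the question by themselves: the closure of regular languages under ∪, ∩, complement and difference applies only when BOTH operands are regular. With a non-regular operand the result can come out regular or non-regular depending on the specific languages, so one has to work out L₁ ∩ L₂ for this particular pair, as above.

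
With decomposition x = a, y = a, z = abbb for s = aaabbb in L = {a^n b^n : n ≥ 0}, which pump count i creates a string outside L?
i = 0

xy⁰z = a · ε · abbb = aabbb; aabbb has 2 a's and 3 b's; 2 ≠ 3, so it is not in L.
(Other choices also work, e.g. i = 2, 3; only i = 1 is guaranteed to stay in L since xy¹z = s.)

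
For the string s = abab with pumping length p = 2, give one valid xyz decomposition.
x = '', y = 'a', z = 'bab'

For s = abab and p = 2, one valid decomposition is:
- x = '' (length 0)
- y = 'a' (length 1)
- z = 'bab' (length 3)

Verification:
- xyz = '' + 'a' + 'bab' = abab ✓
- |xy| = 1 ≤ 2 ✓
- |y| = 1 > 0 ✓

All pumping lemma constraints are satisfied.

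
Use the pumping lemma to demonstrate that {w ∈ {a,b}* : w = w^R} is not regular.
Assume for contradiction that L is regular, and let p ≥ 1 be the pumping length given by the pumping lemma.
Choose s = a^p b a^p. Then s ∈ L (it reads the same in both directions) and |s| = 2p + 1 ≥ p.
By the pumping lemma, s = xyz for some x, y, z with |xy| ≤ p, |y| ≥ 1, and xy^i z ∈ L for every i ≥ 0.
Since |xy| ≤ p and the first p symbols of s are all a's, y = a^k for some k with 1 ≤ k ≤ p.

Take i = 0: xy⁰z = a^(p − k) b a^p.
Its reversal is a^p b a^(p − k). These differ because the block of a's before the unique b has length p − k in one and p in the other, and p − k ≠ p since k ≥ 1. So xy⁰z is not a palindrome, i.e. xy⁰z ∉ L.

This contradicts the pumping lemma, which requires xy^i z ∈ L for all i ≥ 0.
Hence L = {w ∈ {a,b}* : w = w^R} is not regular. ∎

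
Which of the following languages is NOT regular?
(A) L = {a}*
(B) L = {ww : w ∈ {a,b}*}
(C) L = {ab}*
(B) {ww : w ∈ {a,b}*}

(B) L = {ww : w ∈ {a,b}*} is NOT regular.

The pumping lemma can be used to prove this:
After pumping, the two halves no longer match

The other languages are regular because they can be recognized by finite automata.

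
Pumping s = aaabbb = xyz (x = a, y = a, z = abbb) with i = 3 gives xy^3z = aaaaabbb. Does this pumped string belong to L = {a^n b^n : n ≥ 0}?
No

xy³z = a · aaa · abbb = aaaaabbb.
aaaaabbb has 5 a's and 3 b's; 5 ≠ 3, so it is not in L.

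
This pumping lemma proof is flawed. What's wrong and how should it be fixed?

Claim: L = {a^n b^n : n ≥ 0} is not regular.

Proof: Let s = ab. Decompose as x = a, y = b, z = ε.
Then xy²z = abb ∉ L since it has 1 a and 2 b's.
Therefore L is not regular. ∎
Error: The string s = ab might be shorter than the pumping length p.

Correction: Choose s = a^p b^p to ensure |s| ≥ p. Also, the decomposition is wrong: with |xy| ≤ p, y cannot include b's when s starts with p a's.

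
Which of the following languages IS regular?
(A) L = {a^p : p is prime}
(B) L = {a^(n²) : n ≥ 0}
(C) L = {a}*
(C) {a}*

(C) L = {a}* is regular.

This can be recognized by a finite automaton (DFA/NFA).
Regular expressions like {a}* define regular languages.

The other choices are not regular:
- {a^p : p is prime}: After pumping, the length becomes composite
- {a^(n²) : n ≥ 0}: After pumping, length is no longer a perfect square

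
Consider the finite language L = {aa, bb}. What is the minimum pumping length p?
p = 3

For a finite language L, the pumping lemma holds vacuously if p > max|s| for s ∈ L.

The longest string in L = {aa, bb} has length 2.
If p = 3, then no string s ∈ L has |s| ≥ p, so the condition is vacuously true.

The minimum pumping length is p = 3.

Why no smaller p works: for any p ≤ 2, the longest string s ∈ L has |s| = 2 ≥ p, so it would
have to be pumpable; but pumping up (i = 2, 3, ...) produces ever longer strings, which cannot all lie in the
finite language L. So the pumping property fails for every p ≤ 2.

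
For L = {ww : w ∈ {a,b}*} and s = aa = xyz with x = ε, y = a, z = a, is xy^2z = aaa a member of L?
No

xy²z = ε · aa · a = aaa.
aaa has odd length 3, so it cannot be written as ww and is not in L.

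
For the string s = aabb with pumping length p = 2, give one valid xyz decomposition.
x = 'a', y = 'a', z = 'bb'

For s = aabb and p = 2, one valid decomposition is:
- x = 'a' (length 1)
- y = 'a' (length 1)
- z = 'bb' (length 2)

Verification:
- xyz = 'a' + 'a' + 'bb' = aabb ✓
- |xy| = 2 ≤ 2 ✓
- |y| = 1 > 0 ✓

All pumping lemma constraints are satisfied.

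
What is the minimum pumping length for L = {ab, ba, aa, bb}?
p = 3

For a finite language L, the pumping lemma holds vacuously if p > max|s| for s ∈ L.

The longest string in L = {ab, ba, aa, bb} has length 2.
If p = 3, then no string s ∈ L has |s| ≥ p, so the condition is vacuously true.

The minimum pumping length is p = 3.

Why no smaller p works: for any p ≤ 2, the longest string s ∈ L has |s| = 2 ≥ p, so it would
have to be pumpable; but pumping up (i = 2, 3, ...) produces ever longer strings, which cannot all lie in the
finite language L. So the pumping property fails for every p ≤ 2.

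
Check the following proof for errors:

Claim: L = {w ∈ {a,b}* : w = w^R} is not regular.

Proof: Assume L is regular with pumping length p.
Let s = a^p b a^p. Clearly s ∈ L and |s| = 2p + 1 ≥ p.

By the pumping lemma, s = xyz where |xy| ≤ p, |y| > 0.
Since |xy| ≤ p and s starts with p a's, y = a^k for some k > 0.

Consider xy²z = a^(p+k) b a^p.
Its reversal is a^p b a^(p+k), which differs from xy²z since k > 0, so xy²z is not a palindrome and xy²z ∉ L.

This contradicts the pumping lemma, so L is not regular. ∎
The proof is correct.

This proof is valid because:
1. s = a^p b a^p is in L and is chosen in terms of p, so |s| ≥ p holds for every p
2. The decomposition analysis is correct: |xy| ≤ p forces y to lie inside the leading a's
3. The contradiction is valid: a^(p+k) b a^p has more a's before the b than after it, so it is not a palindrome
4. The conclusion follows logically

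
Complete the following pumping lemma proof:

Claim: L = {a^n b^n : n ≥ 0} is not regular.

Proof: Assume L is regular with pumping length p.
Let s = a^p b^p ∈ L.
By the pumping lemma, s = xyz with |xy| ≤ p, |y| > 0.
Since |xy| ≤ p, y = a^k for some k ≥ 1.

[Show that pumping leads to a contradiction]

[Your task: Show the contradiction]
Consider xy²z = a^(p+k) b^p.

Since k ≥ 1, we have p + k > p.
So xy²z has more a's than b's: (p+k) a's vs p b's.
This means xy²z ∉ L because a^n b^n requires equal counts.

This contradicts the pumping lemma which states xy²z ∈ L.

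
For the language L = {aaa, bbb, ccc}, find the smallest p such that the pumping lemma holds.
p = 4

For a finite language L, the pumping lemma holds vacuously if p > max|s| for s ∈ L.

The longest string in L = {aaa, bbb, ccc} has length 3.
If p = 4, then no string s ∈ L has |s| ≥ p, so the condition is vacuously true.

The minimum pumping length is p = 4.

Why no smaller p works: for any p ≤ 3, the longest string s ∈ L has |s| = 3 ≥ p, so it would
have to be pumpable; but pumping up (i = 2, 3, ...) produces ever longer strings, which cannot all lie in the
finite language L. So the pumping property fails for every p ≤ 3.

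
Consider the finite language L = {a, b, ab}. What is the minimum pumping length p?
p = 3

For a finite language L, the pumping lemma holds vacuously if p > max|s| for s ∈ L.

The longest string in L = {a, b, ab} has length 2.
If p = 3, then no string s ∈ L has |s| ≥ p, so the condition is vacuously true.

The minimum pumping length is p = 3.

Why no smaller p works: for any p ≤ 2, the longest string s ∈ L has |s| = 2 ≥ p, so it would
have to be pumpable; but pumping up (i = 2, 3, ...) produces ever longer strings, which cannot all lie in the
finite language L. So the pumping property fails for every p ≤ 2.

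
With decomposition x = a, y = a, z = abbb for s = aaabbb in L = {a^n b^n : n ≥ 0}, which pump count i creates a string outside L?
i = 0

xy⁰z = a · ε · abbb = aabbb; aabbb has 2 a's and 3 b's; 2 ≠ 3, so it is not in L.
(Other choices also work, e.g. i = 2, 3; only i = 1 is guaranteed to stay in L since xy¹z = s.)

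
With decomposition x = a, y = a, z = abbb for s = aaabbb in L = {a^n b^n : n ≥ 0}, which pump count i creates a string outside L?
i = 3

xy³z = a · aaa · abbb = aaaaabbb; aaaaabbb has 5 a's and 3 b's; 5 ≠ 3, so it is not in L.
(Other choices also work, e.g. i = 0, 2; only i = 1 is guaranteed to stay in L since xy¹z = s.)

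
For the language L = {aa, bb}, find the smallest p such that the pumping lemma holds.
p = 3

For a finite language L, the pumping lemma holds vacuously if p > max|s| for s ∈ L.

The longest string in L = {aa, bb} has length 2.
If p = 3, then no string s ∈ L has |s| ≥ p, so the condition is vacuously true.

The minimum pumping length is p = 3.

Why no smaller p works: for any p ≤ 2, the longest string s ∈ L has |s| = 2 ≥ p, so it would
have to be pumpable; but pumping up (i = 2, 3, ...) produces ever longer strings, which cannot all lie in the
finite language L. So the pumping property fails for every p ≤ 2.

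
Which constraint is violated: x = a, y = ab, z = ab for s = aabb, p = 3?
Violated: xyz = s

The decomposition x = a, y = ab, z = ab for s = aabb with p = 3
violates the constraint: xyz = s

xyz = 'a' + 'ab' + 'ab' = 'aabab' ≠ 'aabb' = s. The decomposition doesn't reconstruct s.

Pumping lemma constraints:
1. xyz = s (decomposition is valid)
2. |xy| ≤ p
3. |y| > 0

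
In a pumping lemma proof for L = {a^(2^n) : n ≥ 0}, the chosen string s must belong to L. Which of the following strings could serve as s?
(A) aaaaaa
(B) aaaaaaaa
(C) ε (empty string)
(B) aaaaaaaa

The pumping lemma is applied to a string s that lies in L, so first check membership of each option:
- (A) aaaaaa has length 6, strictly between 2^2 = 4 and 2^3 = 8, so it is not in L ✗
- (B) aaaaaaaa has length 8 = 2^3, so it is in L ✓
- (C) ε has length 0, which is not a power of 2, so it is not in L ✗

Only (B) aaaaaaaa is in L, so it is the only candidate that could play the role of s.
(In a complete proof one picks s in terms of the pumping length p so that |s| ≥ p is guaranteed; a fixed string like aaaaaaaa illustrates the shape of such an s.)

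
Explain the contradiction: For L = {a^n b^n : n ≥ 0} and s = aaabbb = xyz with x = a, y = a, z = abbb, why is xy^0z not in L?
xy⁰z = aabbb ∉ L

Pumping with i = 0 replaces y = a by y⁰ = ε:
- Original: s = xyz = aaabbb; aaabbb = a^3 b^3 has equal counts (3 = 3), so it is in L
- Pumped: xy⁰z = a · ε · abbb = aabbb
- aabbb has 2 a's and 3 b's; 2 ≠ 3, so it is not in L

The pumping lemma would require xy⁰z ∈ L, so this decomposition yields a contradiction.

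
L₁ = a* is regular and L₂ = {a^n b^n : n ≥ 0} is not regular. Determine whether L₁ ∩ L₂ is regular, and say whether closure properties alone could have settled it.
Yes — L₁ ∩ L₂ is regular.

A string of a* contains no b's, and the only string of {a^n b^n} with no b's is ε (n = 0). So L₁ ∩ L₂ = {ε}, a finite language, which is regular.

Note that the bare facts "L₁ regular, L₂ non-regular" do not settle the question by themselves: the closure of regular languages under ∪, ∩, complement and difference applies only when BOTH operands are regular. With a non-regular operand the result can come out regular or non-regular depending on the specific languages, so one has to work out L₁ ∩ L₂ for this particular pair, as above.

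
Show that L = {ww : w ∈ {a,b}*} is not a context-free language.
Assume for contradiction that L is context-free, and let p ≥ 1 be the pumping length given by the pumping lemma for CFLs.
Choose s = a^p b^p a^p b^p. Then s ∈ L (take w = a^p b^p) and |s| = 4p ≥ p.
By the CFL pumping lemma, s = uvxyz for some u, v, x, y, z with |vxy| ≤ p, |vy| ≥ 1, and uv^i xy^i z ∈ L for every i ≥ 0.

Write s as four blocks A₁ B₁ A₂ B₂ with A₁ = A₂ = a^p and B₁ = B₂ = b^p. Since |vxy| ≤ p, the window vxy lies inside at most two adjacent blocks. Take i = 0 and let t = uxz, so |t| = 4p − |vy| with 1 ≤ |vy| ≤ p. If |t| is odd, t ∉ L immediately, so assume |vy| is even (hence |vy| ≥ 2) and |t|/2 = 2p − |vy|/2, which satisfies p ≤ |t|/2 ≤ 2p − 1.

Case 1 (vxy inside A₁B₁): t = a^(p−j) b^(p−l) a^p b^p with j + l = |vy|. The second half of t has length < 2p, so it is a suffix of the trailing a^p b^p and ends in b; the first half is a^(p−j) b^(p−l) a^((j+l)/2), which ends in a because (j+l)/2 ≥ 1. The halves differ, so t ∉ L.

Case 2 (vxy inside B₁A₂, straddling the middle): t = a^p b^(p−j) a^(p−l) b^p with j + l = |vy|. If t = ww, then w is a prefix of t of length ≥ p, so w begins with a^p; and w is a suffix of t of length ≥ p, so w ends with b^p. That forces |w| ≥ 2p, contradicting |w| = |t|/2 ≤ 2p − 1. So t ∉ L.

Case 3 (vxy inside A₂B₂): t = a^p b^p a^(p−j) b^(p−l) with j + l = |vy|. The first half of t is a prefix of a^p b^p, so it begins with a; the second half is b^((j+l)/2) a^(p−j) b^(p−l), which begins with b. The halves differ, so t ∉ L.

In every case uv⁰xy⁰z = uxz ∉ L.

This contradicts the CFL pumping lemma, which requires uv^i xy^i z ∈ L for all i ≥ 0.
Hence L = {ww : w ∈ {a,b}*} is not context-free. ∎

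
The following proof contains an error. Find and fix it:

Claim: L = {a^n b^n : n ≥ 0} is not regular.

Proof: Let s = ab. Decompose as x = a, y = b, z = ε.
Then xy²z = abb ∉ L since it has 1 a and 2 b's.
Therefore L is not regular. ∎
Error: The string s = ab might be shorter than the pumping length p.

Correction: Choose s = a^p b^p to ensure |s| ≥ p. Also, the decomposition is wrong: with |xy| ≤ p, y cannot include b's when s starts with p a's.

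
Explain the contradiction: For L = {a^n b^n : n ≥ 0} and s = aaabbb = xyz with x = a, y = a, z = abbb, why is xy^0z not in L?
xy⁰z = aabbb ∉ L

Pumping with i = 0 replaces y = a by y⁰ = ε:
- Original: s = xyz = aaabbb; aaabbb = a^3 b^3 has equal counts (3 = 3), so it is in L
- Pumped: xy⁰z = a · ε · abbb = aabbb
- aabbb has 2 a's and 3 b's; 2 ≠ 3, so it is not in L

The pumping lemma would require xy⁰z ∈ L, so this decomposition yields a contradiction.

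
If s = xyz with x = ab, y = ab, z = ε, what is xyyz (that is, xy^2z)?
ababab

Given x = 'ab', y = 'ab', z = '' and i = 2:

xy^2z = x + y·y·...·y (2 times) + z
       = 'ab' + 'ab'^2 + ''
       = 'ab' + 'abab' + ''
       = 'ababab'

The pumped string is 'ababab' with length 6.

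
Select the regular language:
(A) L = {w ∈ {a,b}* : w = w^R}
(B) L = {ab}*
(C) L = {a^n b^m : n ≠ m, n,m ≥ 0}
(B) {ab}*

(B) L = {ab}* is regular.

This can be recognized by a finite automaton (DFA/NFA).
Regular expressions like {ab}* define regular languages.

The other choices are not regular:
- {w ∈ {a,b}* : w = w^R}: After pumping, the string is no longer symmetric
- {a^n b^m : n ≠ m, n,m ≥ 0}: After pumping a's, we can make n = m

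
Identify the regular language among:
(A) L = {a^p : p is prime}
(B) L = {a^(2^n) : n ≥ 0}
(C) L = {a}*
(C) {a}*

(C) L = {a}* is regular.

This can be recognized by a finite automaton (DFA/NFA).
Regular expressions like {a}* define regular languages.

The other choices are not regular:
- {a^p : p is prime}: After pumping, the length becomes composite
- {a^(2^n) : n ≥ 0}: After pumping, length is no longer a power of 2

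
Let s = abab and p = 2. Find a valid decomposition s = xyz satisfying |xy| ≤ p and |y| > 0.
x = 'a', y = 'b', z = 'ab'

For s = abab and p = 2, one valid decomposition is:
- x = 'a' (length 1)
- y = 'b' (length 1)
- z = 'ab' (length 2)

Verification:
- xyz = 'a' + 'b' + 'ab' = abab ✓
- |xy| = 2 ≤ 2 ✓
- |y| = 1 > 0 ✓

All pumping lemma constraints are satisfied.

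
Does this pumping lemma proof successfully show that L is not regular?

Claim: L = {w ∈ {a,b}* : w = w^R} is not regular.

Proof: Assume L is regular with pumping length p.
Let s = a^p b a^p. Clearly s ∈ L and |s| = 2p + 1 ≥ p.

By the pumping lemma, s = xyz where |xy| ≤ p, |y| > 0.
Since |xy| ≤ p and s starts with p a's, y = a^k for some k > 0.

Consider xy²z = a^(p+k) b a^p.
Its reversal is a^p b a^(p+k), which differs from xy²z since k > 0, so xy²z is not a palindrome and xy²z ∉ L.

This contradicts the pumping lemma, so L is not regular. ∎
The proof is correct.

This proof is valid because:
1. s = a^p b a^p is in L and is chosen in terms of p, so |s| ≥ p holds for every p
2. The decomposition analysis is correct: |xy| ≤ p forces y to lie inside the leading a's
3. The contradiction is valid: a^(p+k) b a^p has more a's before the b than after it, so it is not a palindrome
4. The conclusion follows logically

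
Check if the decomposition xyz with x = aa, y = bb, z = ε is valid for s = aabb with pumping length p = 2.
Violated: |xy| ≤ p

The decomposition x = aa, y = bb, z = ε for s = aabb with p = 2
violates the constraint: |xy| ≤ p

|xy| = |aabb| = 4 > 2 = p. The decomposition puts too many characters in xy.

Pumping lemma constraints:
1. xyz = s (decomposition is valid)
2. |xy| ≤ p
3. |y| > 0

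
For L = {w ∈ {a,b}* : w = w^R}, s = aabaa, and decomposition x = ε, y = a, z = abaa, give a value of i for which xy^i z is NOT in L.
i = 2

xy²z = ε · aa · abaa = aaabaa; aaabaa reversed is aabaaa ≠ aaabaa, so it is not a palindrome and is not in L.
(Other choices also work, e.g. i = 0, 3; only i = 1 is guaranteed to stay in L since xy¹z = s.)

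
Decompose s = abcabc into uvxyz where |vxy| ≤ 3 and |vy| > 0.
u='ab', v='c', x='a', y='b', z='c'

For s = abcabc with pumping length p = 3:

One valid decomposition:
- u = 'ab'
- v = 'c'
- x = 'a'
- y = 'b'
- z = 'c'

Verification:
- uvxyz = 'ab' + 'c' + 'a' + 'b' + 'c' = abcabc ✓
- |vxy| = |'cab'| = 3 ≤ 3 ✓
- |vy| = |'cb'| = 2 > 0 ✓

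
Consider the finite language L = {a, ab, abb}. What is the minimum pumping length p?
p = 4

For a finite language L, the pumping lemma holds vacuously if p > max|s| for s ∈ L.

The longest string in L = {a, ab, abb} has length 3.
If p = 4, then no string s ∈ L has |s| ≥ p, so the condition is vacuously true.

The minimum pumping length is p = 4.

Why no smaller p works: for any p ≤ 3, the longest string s ∈ L has |s| = 3 ≥ p, so it would
have to be pumpable; but pumping up (i = 2, 3, ...) produces ever longer strings, which cannot all lie in the
finite language L. So the pumping property fails for every p ≤ 3.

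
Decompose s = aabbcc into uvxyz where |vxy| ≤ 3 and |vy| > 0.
u='aa', v='b', x='b', y='c', z='c'

For s = aabbcc with pumping length p = 3:

One valid decomposition:
- u = 'aa'
- v = 'b'
- x = 'b'
- y = 'c'
- z = 'c'

Verification:
- uvxyz = 'aa' + 'b' + 'b' + 'c' + 'c' = aabbcc ✓
- |vxy| = |'bbc'| = 3 ≤ 3 ✓
- |vy| = |'bc'| = 2 > 0 ✓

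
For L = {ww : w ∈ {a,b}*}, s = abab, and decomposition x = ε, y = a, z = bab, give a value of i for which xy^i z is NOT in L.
i = 0

xy⁰z = ε · ε · bab = bab; bab has odd length 3, so it cannot be written as ww and is not in L.
(Other choices also work, e.g. i = 2, 3; only i = 1 is guaranteed to stay in L since xy¹z = s.)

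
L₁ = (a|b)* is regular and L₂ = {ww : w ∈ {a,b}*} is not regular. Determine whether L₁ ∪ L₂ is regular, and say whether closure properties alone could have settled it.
Yes — L₁ ∪ L₂ is regular.

{ww} ⊆ (a|b)*, so L₁ ∪ L₂ = (a|b)*, which is regular.

Note that the bare facts "L₁ regular, L₂ non-regular" do not settle the question by themselves: the closure of regular languages under ∪, ∩, complement and difference applies only when BOTH operands are regular. With a non-regular operand the result can come out regular or non-regular depending on the specific languages, so one has to work out L₁ ∪ L₂ for this particular pair, as above.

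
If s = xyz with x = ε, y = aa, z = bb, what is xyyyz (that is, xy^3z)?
aaaaaabb

Given x = '', y = 'aa', z = 'bb' and i = 3:

xy^3z = x + y·y·...·y (3 times) + z
       = '' + 'aa'^3 + 'bb'
       = '' + 'aaaaaa' + 'bb'
       = 'aaaaaabb'

The pumped string is 'aaaaaabb' with length 8.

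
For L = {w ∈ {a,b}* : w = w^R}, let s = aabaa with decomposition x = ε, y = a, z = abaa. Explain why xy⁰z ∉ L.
xy⁰z = abaa ∉ L

Pumping with i = 0 replaces y = a by y⁰ = ε:
- Original: s = xyz = aabaa; aabaa reversed is aabaa, the same string, so it is a palindrome and is in L
- Pumped: xy⁰z = ε · ε · abaa = abaa
- abaa reversed is aaba ≠ abaa, so it is not a palindrome and is not in L

The pumping lemma would require xy⁰z ∈ L, so this decomposition yields a contradiction.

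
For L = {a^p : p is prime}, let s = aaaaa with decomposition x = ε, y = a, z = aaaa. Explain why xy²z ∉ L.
xy²z = aaaaaa ∉ L

Pumping with i = 2 replaces y = a by y² = aa:
- Original: s = xyz = aaaaa; aaaaa has length 5, which is prime, so it is in L
- Pumped: xy²z = ε · aa · aaaa = aaaaaa
- aaaaaa has length 6 = 2 × 3, which is not prime, so it is not in L

The pumping lemma would require xy²z ∈ L, so this decomposition yields a contradiction.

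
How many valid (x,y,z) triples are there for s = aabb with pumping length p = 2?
3

For s = 'aabb' with pumping length p = 2:

Constraints: |xy| ≤ 2, |y| > 0

Valid decompositions (|xy| ≤ p, |y| ≥ 1):
  • x='', y='a', z='abb'
  • x='a', y='a', z='bb'
  • x='', y='aa', z='bb'

Total count: 3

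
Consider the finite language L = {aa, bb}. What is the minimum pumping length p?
p = 3

For a finite language L, the pumping lemma holds vacuously if p > max|s| for s ∈ L.

The longest string in L = {aa, bb} has length 2.
If p = 3, then no string s ∈ L has |s| ≥ p, so the condition is vacuously true.

The minimum pumping length is p = 3.

Why no smaller p works: for any p ≤ 2, the longest string s ∈ L has |s| = 2 ≥ p, so it would
have to be pumpable; but pumping up (i = 2, 3, ...) produces ever longer strings, which cannot all lie in the
finite language L. So the pumping property fails for every p ≤ 2.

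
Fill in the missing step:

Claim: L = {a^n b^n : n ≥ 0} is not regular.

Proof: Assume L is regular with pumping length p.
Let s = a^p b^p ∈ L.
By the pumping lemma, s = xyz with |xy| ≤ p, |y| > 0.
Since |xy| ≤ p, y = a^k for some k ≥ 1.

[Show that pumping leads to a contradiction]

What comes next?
Consider xy²z = a^(p+k) b^p.

Since k ≥ 1, we have p + k > p.
So xy²z has more a's than b's: (p+k) a's vs p b's.
This means xy²z ∉ L because a^n b^n requires equal counts.

This contradicts the pumping lemma which states xy²z ∈ L.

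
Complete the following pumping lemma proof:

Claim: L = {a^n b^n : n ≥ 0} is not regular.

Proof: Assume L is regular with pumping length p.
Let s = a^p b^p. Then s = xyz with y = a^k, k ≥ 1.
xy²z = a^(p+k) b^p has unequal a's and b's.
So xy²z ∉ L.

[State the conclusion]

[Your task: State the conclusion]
This contradicts the pumping lemma for regular languages,
which guarantees xy^i z ∈ L for all i ≥ 0.

Since our assumption that L is regular leads to a contradiction,
we conclude that L = {a^n b^n : n ≥ 0} is NOT regular. ∎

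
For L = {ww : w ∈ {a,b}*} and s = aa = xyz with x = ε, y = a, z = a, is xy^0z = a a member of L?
No

xy⁰z = ε · ε · a = a.
a has odd length 1, so it cannot be written as ww and is not in L.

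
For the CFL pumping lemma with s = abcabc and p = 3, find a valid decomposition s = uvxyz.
u='ab', v='c', x='a', y='b', z='c'

For s = abcabc with pumping length p = 3:

One valid decomposition:
- u = 'ab'
- v = 'c'
- x = 'a'
- y = 'b'
- z = 'c'

Verification:
- uvxyz = 'ab' + 'c' + 'a' + 'b' + 'c' = abcabc ✓
- |vxy| = |'cab'| = 3 ≤ 3 ✓
- |vy| = |'cb'| = 2 > 0 ✓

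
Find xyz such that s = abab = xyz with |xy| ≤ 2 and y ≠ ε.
x = '', y = 'a', z = 'bab'

For s = abab and p = 2, one valid decomposition is:
- x = '' (length 0)
- y = 'a' (length 1)
- z = 'bab' (length 3)

Verification:
- xyz = '' + 'a' + 'bab' = abab ✓
- |xy| = 1 ≤ 2 ✓
- |y| = 1 > 0 ✓

All pumping lemma constraints are satisfied.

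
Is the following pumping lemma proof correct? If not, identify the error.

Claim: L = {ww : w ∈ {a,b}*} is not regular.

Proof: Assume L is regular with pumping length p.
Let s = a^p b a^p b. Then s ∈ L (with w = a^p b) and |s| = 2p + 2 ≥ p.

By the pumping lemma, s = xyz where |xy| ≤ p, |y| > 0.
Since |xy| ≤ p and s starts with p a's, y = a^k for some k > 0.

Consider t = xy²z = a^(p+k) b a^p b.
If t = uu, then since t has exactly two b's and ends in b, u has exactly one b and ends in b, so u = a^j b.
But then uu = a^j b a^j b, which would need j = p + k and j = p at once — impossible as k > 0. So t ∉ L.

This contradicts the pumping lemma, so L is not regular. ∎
The proof is correct.

This proof is valid because:
1. s = a^p b a^p b is in L and is chosen in terms of p, so |s| ≥ p holds for every p
2. The decomposition analysis is correct: |xy| ≤ p forces y to lie inside the leading a's
3. The contradiction is valid: the argument shows a^(p+k) b a^p b cannot be split into two equal halves
4. The conclusion follows logically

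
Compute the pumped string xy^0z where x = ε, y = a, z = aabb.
aabb

Given x = '', y = 'a', z = 'aabb' and i = 0:

xy^0z = x + y·y·...·y (0 times) + z
       = '' + 'a'^0 + 'aabb'
       = '' + '' + 'aabb'
       = 'aabb'

The pumped string is 'aabb' with length 4.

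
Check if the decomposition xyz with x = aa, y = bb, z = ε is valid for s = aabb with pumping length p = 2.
Violated: |xy| ≤ p

The decomposition x = aa, y = bb, z = ε for s = aabb with p = 2
violates the constraint: |xy| ≤ p

|xy| = |aabb| = 4 > 2 = p. The decomposition puts too many characters in xy.

Pumping lemma constraints:
1. xyz = s (decomposition is valid)
2. |xy| ≤ p
3. |y| > 0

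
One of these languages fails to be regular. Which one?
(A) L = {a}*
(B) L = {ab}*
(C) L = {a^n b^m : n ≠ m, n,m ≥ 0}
(C) {a^n b^m : n ≠ m, n,m ≥ 0}

(C) L = {a^n b^m : n ≠ m, n,m ≥ 0} is NOT regular.

The pumping lemma can be used to prove this:
After pumping a's, we can make n = m

The other languages are regular because they can be recognized by finite automata.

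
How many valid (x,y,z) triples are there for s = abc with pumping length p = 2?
3

For s = 'abc' with pumping length p = 2:

Constraints: |xy| ≤ 2, |y| > 0

Valid decompositions (|xy| ≤ p, |y| ≥ 1):
  • x='', y='a', z='bc'
  • x='a', y='b', z='c'
  • x='', y='ab', z='c'

Total count: 3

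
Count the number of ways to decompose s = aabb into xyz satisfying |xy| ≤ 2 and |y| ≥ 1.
3

For s = 'aabb' with pumping length p = 2:

Constraints: |xy| ≤ 2, |y| > 0

Valid decompositions (|xy| ≤ p, |y| ≥ 1):
  • x='', y='a', z='abb'
  • x='a', y='a', z='bb'
  • x='', y='aa', z='bb'

Total count: 3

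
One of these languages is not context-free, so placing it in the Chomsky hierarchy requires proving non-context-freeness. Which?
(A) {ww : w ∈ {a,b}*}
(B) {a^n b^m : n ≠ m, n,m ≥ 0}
(A) {ww : w ∈ {a,b}*}

(A) {ww : w ∈ {a,b}*} requires the CFL pumping lemma.

- {a^n b^m : n ≠ m, n,m ≥ 0} is context-free (but not regular)
  • Can be shown non-regular with the regular pumping lemma
  • After pumping a's, we can make n = m

- {ww : w ∈ {a,b}*} is NOT context-free
  • Requires the CFL pumping lemma to prove
  • Even a PDA cannot compare two arbitrary halves symbol by symbol; CFL pumping on a^p b^p a^p b^p fails

The CFL pumping lemma is "stronger" in that it can prove non-membership
in the larger class of context-free languages.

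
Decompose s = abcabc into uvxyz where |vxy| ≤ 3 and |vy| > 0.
u='ab', v='c', x='a', y='b', z='c'

For s = abcabc with pumping length p = 3:

One valid decomposition:
- u = 'ab'
- v = 'c'
- x = 'a'
- y = 'b'
- z = 'c'

Verification:
- uvxyz = 'ab' + 'c' + 'a' + 'b' + 'c' = abcabc ✓
- |vxy| = |'cab'| = 3 ≤ 3 ✓
- |vy| = |'cb'| = 2 > 0 ✓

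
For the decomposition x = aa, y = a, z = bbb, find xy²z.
aaaabbb

Given x = 'aa', y = 'a', z = 'bbb' and i = 2:

xy^2z = x + y·y·...·y (2 times) + z
       = 'aa' + 'a'^2 + 'bbb'
       = 'aa' + 'aa' + 'bbb'
       = 'aaaabbb'

The pumped string is 'aaaabbb' with length 7.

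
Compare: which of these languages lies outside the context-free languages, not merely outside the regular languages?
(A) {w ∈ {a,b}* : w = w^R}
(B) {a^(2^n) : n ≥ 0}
(B) {a^(2^n) : n ≥ 0}

(B) {a^(2^n) : n ≥ 0} requires the CFL pumping lemma.

- {w ∈ {a,b}* : w = w^R} is context-free (but not regular)
  • Can be shown non-regular with the regular pumping lemma
  • After pumping, the string is no longer symmetric

- {a^(2^n) : n ≥ 0} is NOT context-free
  • Requires the CFL pumping lemma to prove
  • Gaps between powers of 2 grow exponentially

The CFL pumping lemma is "stronger" in that it can prove non-membership
in the larger class of context-free languages.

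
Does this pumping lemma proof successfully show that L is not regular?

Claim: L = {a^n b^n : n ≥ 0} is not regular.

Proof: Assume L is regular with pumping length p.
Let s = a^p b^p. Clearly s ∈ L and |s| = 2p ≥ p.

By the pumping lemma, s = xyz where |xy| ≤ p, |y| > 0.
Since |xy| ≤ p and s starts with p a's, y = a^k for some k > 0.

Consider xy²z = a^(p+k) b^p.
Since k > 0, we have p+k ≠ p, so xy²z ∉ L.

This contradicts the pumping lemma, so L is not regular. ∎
The proof is correct.

This proof is valid because:
1. The string s = a^p b^p is correctly in L
2. The decomposition analysis is correct: y must consist only of a's
3. The contradiction is valid: pumping increases a's but not b's
4. The conclusion follows logically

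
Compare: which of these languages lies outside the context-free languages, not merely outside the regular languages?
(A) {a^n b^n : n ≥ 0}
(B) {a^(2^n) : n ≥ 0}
(B) {a^(2^n) : n ≥ 0}

(B) {a^(2^n) : n ≥ 0} requires the CFL pumping lemma.

- {a^n b^n : n ≥ 0} is context-free (but not regular)
  • Can be shown non-regular with the regular pumping lemma
  • After pumping, the number of a's and b's become unequal

- {a^(2^n) : n ≥ 0} is NOT context-free
  • Requires the CFL pumping lemma to prove
  • Gaps between powers of 2 grow exponentially

The CFL pumping lemma is "stronger" in that it can prove non-membership
in the larger class of context-free languages.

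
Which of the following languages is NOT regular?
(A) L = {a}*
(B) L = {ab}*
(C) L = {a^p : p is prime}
(C) {a^p : p is prime}

(C) L = {a^p : p is prime} is NOT regular.

The pumping lemma can be used to prove this:
After pumping, the length becomes composite

The other languages are regular because they can be recognized by finite automata.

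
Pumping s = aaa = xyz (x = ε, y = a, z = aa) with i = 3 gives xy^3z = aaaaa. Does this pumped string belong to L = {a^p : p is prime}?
Yes

xy³z = ε · aaa · aa = aaaaa.
aaaaa has length 5, which is prime, so it is in L.
(A single pumped string landing in L is not a contradiction by itself; a non-regularity proof needs some i for which xy^i z ∉ L, for every admissible decomposition.)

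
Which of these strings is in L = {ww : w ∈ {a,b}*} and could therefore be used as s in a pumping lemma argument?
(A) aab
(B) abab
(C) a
(B) abab

The pumping lemma is applied to a string s that lies in L, so first check membership of each option:
- (A) aab has odd length 3, so it cannot be written as ww and is not in L ✗
- (B) abab splits into halves ab · ab, which are equal, so it is in L (w = ab) ✓
- (C) a has odd length 1, so it cannot be written as ww and is not in L ✗

Only (B) abab is in L, so it is the only candidate that could play the role of s.
(In a complete proof one picks s in terms of the pumping length p so that |s| ≥ p is guaranteed; a fixed string like abab illustrates the shape of such an s.)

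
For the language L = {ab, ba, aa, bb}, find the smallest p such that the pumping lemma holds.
p = 3

For a finite language L, the pumping lemma holds vacuously if p > max|s| for s ∈ L.

The longest string in L = {ab, ba, aa, bb} has length 2.
If p = 3, then no string s ∈ L has |s| ≥ p, so the condition is vacuously true.

The minimum pumping length is p = 3.

Why no smaller p works: for any p ≤ 2, the longest string s ∈ L has |s| = 2 ≥ p, so it would
have to be pumpable; but pumping up (i = 2, 3, ...) produces ever longer strings, which cannot all lie in the
finite language L. So the pumping property fails for every p ≤ 2.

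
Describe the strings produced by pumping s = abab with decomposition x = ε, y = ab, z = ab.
{xy^i z : i ≥ 0} = {(ab)^(i+1) : i ≥ 0} = {ab, abab, ababab, ...}

With x = ε, y = ab, z = ab: Pumping 'ab' gives strings of alternating a's and b's.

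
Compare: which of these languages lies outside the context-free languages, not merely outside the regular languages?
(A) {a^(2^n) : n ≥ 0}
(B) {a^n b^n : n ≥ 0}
(A) {a^(2^n) : n ≥ 0}

(A) {a^(2^n) : n ≥ 0} requires the CFL pumping lemma.

- {a^n b^n : n ≥ 0} is context-free (but not regular)
  • Can be shown non-regular with the regular pumping lemma
  • After pumping, the number of a's and b's become unequal

- {a^(2^n) : n ≥ 0} is NOT context-free
  • Requires the CFL pumping lemma to prove
  • Gaps between powers of 2 grow exponentially

The CFL pumping lemma is "stronger" in that it can prove non-membership
in the larger class of context-free languages.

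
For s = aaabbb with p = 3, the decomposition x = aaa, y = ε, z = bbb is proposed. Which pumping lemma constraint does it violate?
Violated: |y| > 0

The decomposition x = aaa, y = ε, z = bbb for s = aaabbb with p = 3
violates the constraint: |y| > 0

|y| = 0, but the pumping lemma requires |y| > 0 (y must be non-empty).

Pumping lemma constraints:
1. xyz = s (decomposition is valid)
2. |xy| ≤ p
3. |y| > 0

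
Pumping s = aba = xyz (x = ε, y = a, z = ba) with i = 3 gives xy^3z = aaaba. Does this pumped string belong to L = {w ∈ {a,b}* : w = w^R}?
No

xy³z = ε · aaa · ba = aaaba.
aaaba reversed is abaaa ≠ aaaba, so it is not a palindrome and is not in L.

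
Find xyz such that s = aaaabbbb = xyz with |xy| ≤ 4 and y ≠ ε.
x = '', y = 'aaa', z = 'abbbb'

For s = aaaabbbb and p = 4, one valid decomposition is:
- x = '' (length 0)
- y = 'aaa' (length 3)
- z = 'abbbb' (length 5)

Verification:
- xyz = '' + 'aaa' + 'abbbb' = aaaabbbb ✓
- |xy| = 3 ≤ 4 ✓
- |y| = 3 > 0 ✓

All pumping lemma constraints are satisfied.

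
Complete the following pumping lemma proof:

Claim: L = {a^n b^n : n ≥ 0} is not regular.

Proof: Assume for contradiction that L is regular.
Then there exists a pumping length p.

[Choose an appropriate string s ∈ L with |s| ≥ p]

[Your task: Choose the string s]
s = a^p b^p

This string is in L (has equal a's and b's) and has length 2p ≥ p.
Any decomposition xyz with |xy| ≤ p means y consists only of a's,
so pumping will unbalance the counts.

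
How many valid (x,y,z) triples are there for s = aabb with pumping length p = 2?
3

For s = 'aabb' with pumping length p = 2:

Constraints: |xy| ≤ 2, |y| > 0

Valid decompositions (|xy| ≤ p, |y| ≥ 1):
  • x='', y='a', z='abb'
  • x='a', y='a', z='bb'
  • x='', y='aa', z='bb'

Total count: 3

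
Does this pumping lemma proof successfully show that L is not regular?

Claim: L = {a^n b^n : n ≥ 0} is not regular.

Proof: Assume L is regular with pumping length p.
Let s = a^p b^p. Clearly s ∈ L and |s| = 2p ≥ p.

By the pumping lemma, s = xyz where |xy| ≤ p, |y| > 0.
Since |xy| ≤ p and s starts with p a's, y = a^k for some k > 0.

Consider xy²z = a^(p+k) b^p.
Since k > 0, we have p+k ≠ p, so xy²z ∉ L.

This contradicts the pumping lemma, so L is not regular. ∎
The proof is correct.

This proof is valid because:
1. The string s = a^p b^p is correctly in L
2. The decomposition analysis is correct: y must consist only of a's
3. The contradiction is valid: pumping increases a's but not b's
4. The conclusion follows logically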